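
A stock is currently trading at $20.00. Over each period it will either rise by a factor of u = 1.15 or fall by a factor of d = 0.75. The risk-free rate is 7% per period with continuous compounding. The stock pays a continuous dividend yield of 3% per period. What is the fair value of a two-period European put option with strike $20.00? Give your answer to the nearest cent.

$1.52

Per-period risk-free factor R = e^0.07 = 1.0725; dividend-adjusted growth = e^(0.07−0.03) = 1.0408.
Risk-neutral probability p = (1.0408 − 0.75)/(1.15 − 0.75) = 0.2908/0.4000 = 0.7270
Terminal stock prices: S_uu = 26.45, S_ud = 17.25, S_dd = 11.25
Terminal payoffs (K − S): max(-6.45, 0) = 0, max(2.75, 0) = 2.75, max(8.75, 0) = 8.75
Node u (S = 23): V_u = e^(−0.07)·[0.7270·0.0000 + 0.2730·2.7500] = 0.6999
Node d (S = 15): V_d = e^(−0.07)·[0.7270·2.7500 + 0.2730·8.7500] = 4.0912
Node 0 (S = 20): V_0 = e^(−0.07)·[0.7270·0.6999 + 0.2730·4.0912] = 1.5157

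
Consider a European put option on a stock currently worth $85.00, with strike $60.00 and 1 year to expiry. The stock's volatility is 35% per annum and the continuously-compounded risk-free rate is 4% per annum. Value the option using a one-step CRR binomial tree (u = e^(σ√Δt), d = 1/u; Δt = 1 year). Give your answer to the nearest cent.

$0.05

CRR parameters: u = e^(σ√Δt) = e^(0.35·√1) = 1.4191, d = 1/u = 0.7047
Per-period rate: rΔt = 0.04·1 = 0.04, so R = e^0.04 = 1.0408
Risk-neutral probability p = (e^0.04 − 0.7047)/(1.4191 − 0.7047) = 0.3361/0.7144 = 0.4705
Terminal stock prices: S_u = 120.6, S_d = 59.9
Terminal payoffs (K − S): max(-60.62, 0) = 0, max(0.1015, 0) = 0.1015
Node 0 (S = 85): V_0 = e^(−0.04)·[0.4705·0.0000 + 0.5295·0.1015] = 0.0516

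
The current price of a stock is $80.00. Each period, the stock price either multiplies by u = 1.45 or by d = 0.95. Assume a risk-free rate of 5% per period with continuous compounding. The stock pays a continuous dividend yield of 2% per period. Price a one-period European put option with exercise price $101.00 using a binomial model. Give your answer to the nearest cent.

$19.95

Per-period risk-free factor R = e^0.05 = 1.0513; dividend-adjusted growth = e^(0.05−0.02) = 1.0305.
Risk-neutral probability p = (1.0305 − 0.95)/(1.45 − 0.95) = 0.0805/0.5000 = 0.1609
Terminal stock prices: S_u = 116, S_d = 76
Terminal payoffs (K − S): max(-15, 0) = 0, max(25, 0) = 25
Node 0 (S = 80): V_0 = e^(−0.05)·[0.1609·0.0000 + 0.8391·25.0000] = 19.9542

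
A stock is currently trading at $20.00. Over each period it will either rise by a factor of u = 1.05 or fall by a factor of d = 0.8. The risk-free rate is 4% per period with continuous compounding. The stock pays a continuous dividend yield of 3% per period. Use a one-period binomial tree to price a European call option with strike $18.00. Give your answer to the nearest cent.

$2.42

Per-period risk-free factor R = e^0.04 = 1.0408; dividend-adjusted growth = e^(0.04−0.03) = 1.0101.
Risk-neutral probability p = (1.0101 − 0.8)/(1.05 − 0.8) = 0.2101/0.2500 = 0.8402
Terminal stock prices: S_u = 21, S_d = 16
Terminal payoffs (S − K): max(3, 0) = 3, max(-2, 0) = 0
Node 0 (S = 20): V_0 = e^(−0.04)·[0.8402·3.0000 + 0.1598·0.0000] = 2.4218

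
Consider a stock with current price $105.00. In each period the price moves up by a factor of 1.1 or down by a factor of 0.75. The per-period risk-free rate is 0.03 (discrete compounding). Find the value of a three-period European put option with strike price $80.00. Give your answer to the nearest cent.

$1.58

Risk-neutral probability p = (1 + 0.03 − 0.75)/(1.1 − 0.75) = 0.2800/0.3500 = 0.8000
Terminal stock prices: S_uuu = 139.8, S_uud = 95.29, S_udd = 64.97, S_ddd = 44.3
Terminal payoffs (K − S): max(-59.76, 0) = 0, max(-15.29, 0) = 0, max(15.03, 0) = 15.03, max(35.7, 0) = 35.7
Node uu (S = 127.1): V_uu = 1/1.03·[0.8000·0.0000 + 0.2000·0.0000] = 0.0000
Node ud (S = 86.63): V_ud = 1/1.03·[0.8000·0.0000 + 0.2000·15.0312] = 2.9187
Node dd (S = 59.06): V_dd = 1/1.03·[0.8000·15.0312 + 0.2000·35.7031] = 18.6074
Node u (S = 115.5): V_u = 1/1.03·[0.8000·0.0000 + 0.2000·2.9187] = 0.5667
Node d (S = 78.75): V_d = 1/1.03·[0.8000·2.9187 + 0.2000·18.6074] = 5.8800
Node 0 (S = 105): V_0 = 1/1.03·[0.8000·0.5667 + 0.2000·5.8800] = 1.5819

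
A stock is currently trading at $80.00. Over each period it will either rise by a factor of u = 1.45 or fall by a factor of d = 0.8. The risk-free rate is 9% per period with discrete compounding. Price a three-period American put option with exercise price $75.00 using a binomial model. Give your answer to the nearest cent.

Risk-neutral probability p = (1 + 0.09 − 0.8)/(1.45 − 0.8) = 0.2900/0.6500 = 0.4462
Terminal stock prices: S_uuu = 243.9, S_uud = 134.6, S_udd = 74.24, S_ddd = 40.96
Terminal payoffs (K − S): max(-168.9, 0) = 0, max(-59.56, 0) = 0, max(0.76, 0) = 0.76, max(34.04, 0) = 34.04
Node uu (S = 168.2): continuation = 1/1.09·[0.4462·0.0000 + 0.5538·0.0000] = 0.0000; exercise value = 0.0000 ≤ continuation, so V_uu = 0.0000
Node ud (S = 92.8): continuation = 1/1.09·[0.4462·0.0000 + 0.5538·0.7600] = 0.3862; exercise value = 0.0000 ≤ continuation, so V_ud = 0.3862
Node dd (S = 51.2): continuation = 1/1.09·[0.4462·0.7600 + 0.5538·34.0400] = 17.6073; exercise value = 23.8000 > continuation, so V_dd = 23.8000 (exercise)
Node u (S = 116): continuation = 1/1.09·[0.4462·0.0000 + 0.5538·0.3862] = 0.1962; exercise value = 0.0000 ≤ continuation, so V_u = 0.1962
Node d (S = 64): continuation = 1/1.09·[0.4462·0.3862 + 0.5538·23.8000] = 12.2512; exercise value = 11.0000 ≤ continuation, so V_d = 12.2512
Node 0 (S = 80): continuation = 1/1.09·[0.4462·0.1962 + 0.5538·12.2512] = 6.3054; exercise value = 0.0000 ≤ continuation, so V_0 = 6.3054

$6.31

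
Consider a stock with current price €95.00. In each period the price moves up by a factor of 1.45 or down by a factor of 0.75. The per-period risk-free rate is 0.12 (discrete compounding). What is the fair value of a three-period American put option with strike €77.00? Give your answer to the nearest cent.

€4.17

Risk-neutral probability p = (1 + 0.12 − 0.75)/(1.45 − 0.75) = 0.3700/0.7000 = 0.5286
Terminal stock prices: S_uuu = 289.6, S_uud = 149.8, S_udd = 77.48, S_ddd = 40.08
Terminal payoffs (K − S): max(-212.6, 0) = 0, max(-72.8, 0) = 0, max(-0.4844, 0) = 0, max(36.92, 0) = 36.92
Node uu (S = 199.7): continuation = 1/1.12·[0.5286·0.0000 + 0.4714·0.0000] = 0.0000; exercise value = 0.0000 ≤ continuation, so V_uu = 0.0000
Node ud (S = 103.3): continuation = 1/1.12·[0.5286·0.0000 + 0.4714·0.0000] = 0.0000; exercise value = 0.0000 ≤ continuation, so V_ud = 0.0000
Node dd (S = 53.44): continuation = 1/1.12·[0.5286·0.0000 + 0.4714·36.9219] = 15.5411; exercise value = 23.5625 > continuation, so V_dd = 23.5625 (exercise)
Node u (S = 137.8): continuation = 1/1.12·[0.5286·0.0000 + 0.4714·0.0000] = 0.0000; exercise value = 0.0000 ≤ continuation, so V_u = 0.0000
Node d (S = 71.25): continuation = 1/1.12·[0.5286·0.0000 + 0.4714·23.5625] = 9.9179; exercise value = 5.7500 ≤ continuation, so V_d = 9.9179
Node 0 (S = 95): continuation = 1/1.12·[0.5286·0.0000 + 0.4714·9.9179] = 4.1746; exercise value = 0.0000 ≤ continuation, so V_0 = 4.1746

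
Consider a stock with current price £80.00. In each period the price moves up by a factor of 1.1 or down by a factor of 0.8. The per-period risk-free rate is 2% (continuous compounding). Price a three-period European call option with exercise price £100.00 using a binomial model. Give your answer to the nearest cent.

Risk-neutral probability p = (e^0.02 − 0.8)/(1.1 − 0.8) = 0.2202/0.3000 = 0.7340
Terminal stock prices: S_uuu = 106.5, S_uud = 77.44, S_udd = 56.32, S_ddd = 40.96
Terminal payoffs (S − K): max(6.48, 0) = 6.48, max(-22.56, 0) = 0, max(-43.68, 0) = 0, max(-59.04, 0) = 0
Node uu (S = 96.8): V_uu = e^(−0.02)·[0.7340·6.4800 + 0.2660·0.0000] = 4.6622
Node ud (S = 70.4): V_ud = e^(−0.02)·[0.7340·0.0000 + 0.2660·0.0000] = 0.0000
Node dd (S = 51.2): V_dd = e^(−0.02)·[0.7340·0.0000 + 0.2660·0.0000] = 0.0000
Node u (S = 88): V_u = e^(−0.02)·[0.7340·4.6622 + 0.2660·0.0000] = 3.3543
Node d (S = 64): V_d = e^(−0.02)·[0.7340·0.0000 + 0.2660·0.0000] = 0.0000
Node 0 (S = 80): V_0 = e^(−0.02)·[0.7340·3.3543 + 0.2660·0.0000] = 2.4133

£2.41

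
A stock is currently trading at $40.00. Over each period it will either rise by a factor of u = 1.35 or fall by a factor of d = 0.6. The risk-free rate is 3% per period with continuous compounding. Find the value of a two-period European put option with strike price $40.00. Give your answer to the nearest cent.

Risk-neutral probability p = (e^0.03 − 0.6)/(1.35 − 0.6) = 0.4305/0.7500 = 0.5739
Terminal stock prices: S_uu = 72.9, S_ud = 32.4, S_dd = 14.4
Terminal payoffs (K − S): max(-32.9, 0) = 0, max(7.6, 0) = 7.6, max(25.6, 0) = 25.6
Node u (S = 54): V_u = e^(−0.03)·[0.5739·0.0000 + 0.4261·7.6000] = 3.1424
Node d (S = 24): V_d = e^(−0.03)·[0.5739·7.6000 + 0.4261·25.6000] = 14.8178
Node 0 (S = 40): V_0 = e^(−0.03)·[0.5739·3.1424 + 0.4261·14.8178] = 7.8769

$7.88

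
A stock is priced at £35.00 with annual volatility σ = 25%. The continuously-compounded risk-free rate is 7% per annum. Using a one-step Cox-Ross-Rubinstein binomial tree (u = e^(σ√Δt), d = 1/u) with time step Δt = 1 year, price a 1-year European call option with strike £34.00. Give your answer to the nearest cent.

£5.93

CRR parameters: u = e^(σ√Δt) = e^(0.25·√1) = 1.2840, d = 1/u = 0.7788
Per-period rate: rΔt = 0.07·1 = 0.07, so R = e^0.07 = 1.0725
Risk-neutral probability p = (e^0.07 − 0.7788)/(1.2840 − 0.7788) = 0.2937/0.5052 = 0.5813
Terminal stock prices: S_u = 44.94, S_d = 27.26
Terminal payoffs (S − K): max(10.94, 0) = 10.94, max(-6.742, 0) = 0
Node 0 (S = 35): V_0 = e^(−0.07)·[0.5813·10.9409 + 0.4187·0.0000] = 5.9304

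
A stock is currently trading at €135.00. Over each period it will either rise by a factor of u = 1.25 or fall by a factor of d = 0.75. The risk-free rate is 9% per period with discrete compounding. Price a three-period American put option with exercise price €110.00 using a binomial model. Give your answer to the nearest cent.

€4.56

Risk-neutral probability p = (1 + 0.09 − 0.75)/(1.25 − 0.75) = 0.3400/0.5000 = 0.6800
Terminal stock prices: S_uuu = 263.7, S_uud = 158.2, S_udd = 94.92, S_ddd = 56.95
Terminal payoffs (K − S): max(-153.7, 0) = 0, max(-48.2, 0) = 0, max(15.08, 0) = 15.08, max(53.05, 0) = 53.05
Node uu (S = 210.9): continuation = 1/1.09·[0.6800·0.0000 + 0.3200·0.0000] = 0.0000; exercise value = 0.0000 ≤ continuation, so V_uu = 0.0000
Node ud (S = 126.6): continuation = 1/1.09·[0.6800·0.0000 + 0.3200·15.0781] = 4.4266; exercise value = 0.0000 ≤ continuation, so V_ud = 4.4266
Node dd (S = 75.94): continuation = 1/1.09·[0.6800·15.0781 + 0.3200·53.0469] = 24.9799; exercise value = 34.0625 > continuation, so V_dd = 34.0625 (exercise)
Node u (S = 168.8): continuation = 1/1.09·[0.6800·0.0000 + 0.3200·4.4266] = 1.2996; exercise value = 0.0000 ≤ continuation, so V_u = 1.2996
Node d (S = 101.2): continuation = 1/1.09·[0.6800·4.4266 + 0.3200·34.0625] = 12.7616; exercise value = 8.7500 ≤ continuation, so V_d = 12.7616
Node 0 (S = 135): continuation = 1/1.09·[0.6800·1.2996 + 0.3200·12.7616] = 4.5572; exercise value = 0.0000 ≤ continuation, so V_0 = 4.5572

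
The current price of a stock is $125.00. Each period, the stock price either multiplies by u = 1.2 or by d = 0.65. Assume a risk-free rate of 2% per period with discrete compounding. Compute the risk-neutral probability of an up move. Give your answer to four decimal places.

p = 0.6727

Risk-neutral probability p = (1 + 0.02 − 0.65)/(1.2 − 0.65) = 0.3700/0.5500 = 0.6727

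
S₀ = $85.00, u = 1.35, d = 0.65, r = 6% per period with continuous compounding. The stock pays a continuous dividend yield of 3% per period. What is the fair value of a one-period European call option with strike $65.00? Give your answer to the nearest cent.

$25.46

Per-period risk-free factor R = e^0.06 = 1.0618; dividend-adjusted growth = e^(0.06−0.03) = 1.0305.
Risk-neutral probability p = (1.0305 − 0.65)/(1.35 − 0.65) = 0.3805/0.7000 = 0.5435
Terminal stock prices: S_u = 114.8, S_d = 55.25
Terminal payoffs (S − K): max(49.75, 0) = 49.75, max(-9.75, 0) = 0
Node 0 (S = 85): V_0 = e^(−0.06)·[0.5435·49.7500 + 0.4565·0.0000] = 25.4648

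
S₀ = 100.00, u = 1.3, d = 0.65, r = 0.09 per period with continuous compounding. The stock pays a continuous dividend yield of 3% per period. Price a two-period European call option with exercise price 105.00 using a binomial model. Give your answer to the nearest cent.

Per-period risk-free factor R = e^0.09 = 1.0942; dividend-adjusted growth = e^(0.09−0.03) = 1.0618.
Risk-neutral probability p = (1.0618 − 0.65)/(1.3 − 0.65) = 0.4118/0.6500 = 0.6336
Terminal stock prices: S_uu = 169, S_ud = 84.5, S_dd = 42.25
Terminal payoffs (S − K): max(64, 0) = 64, max(-20.5, 0) = 0, max(-62.75, 0) = 0
Node u (S = 130): V_u = e^(−0.09)·[0.6336·64.0000 + 0.3664·0.0000] = 37.0600
Node d (S = 65): V_d = e^(−0.09)·[0.6336·0.0000 + 0.3664·0.0000] = 0.0000
Node 0 (S = 100): V_0 = e^(−0.09)·[0.6336·37.0600 + 0.3664·0.0000] = 21.4600

21.46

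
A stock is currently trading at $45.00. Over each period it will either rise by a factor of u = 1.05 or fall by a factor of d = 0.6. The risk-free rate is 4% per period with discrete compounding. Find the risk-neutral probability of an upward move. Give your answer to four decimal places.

p = 0.9778

Risk-neutral probability p = (1 + 0.04 − 0.6)/(1.05 − 0.6) = 0.4400/0.4500 = 0.9778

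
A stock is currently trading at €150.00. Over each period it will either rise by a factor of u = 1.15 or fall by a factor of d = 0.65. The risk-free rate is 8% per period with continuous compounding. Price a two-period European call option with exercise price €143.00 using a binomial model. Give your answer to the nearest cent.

€35.44

Risk-neutral probability p = (e^0.08 − 0.65)/(1.15 − 0.65) = 0.4333/0.5000 = 0.8666
Terminal stock prices: S_uu = 198.4, S_ud = 112.1, S_dd = 63.38
Terminal payoffs (S − K): max(55.37, 0) = 55.37, max(-30.88, 0) = 0, max(-79.62, 0) = 0
Node u (S = 172.5): V_u = e^(−0.08)·[0.8666·55.3750 + 0.1334·0.0000] = 44.2972
Node d (S = 97.5): V_d = e^(−0.08)·[0.8666·0.0000 + 0.1334·0.0000] = 0.0000
Node 0 (S = 150): V_0 = e^(−0.08)·[0.8666·44.2972 + 0.1334·0.0000] = 35.4355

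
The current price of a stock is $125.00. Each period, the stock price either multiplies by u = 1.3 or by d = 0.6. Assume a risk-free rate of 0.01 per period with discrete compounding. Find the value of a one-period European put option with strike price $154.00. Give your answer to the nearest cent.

Risk-neutral probability p = (1 + 0.01 − 0.6)/(1.3 − 0.6) = 0.4100/0.7000 = 0.5857
Terminal stock prices: S_u = 162.5, S_d = 75
Terminal payoffs (K − S): max(-8.5, 0) = 0, max(79, 0) = 79
Node 0 (S = 125): V_0 = 1/1.01·[0.5857·0.0000 + 0.4143·79.0000] = 32.4045

$32.40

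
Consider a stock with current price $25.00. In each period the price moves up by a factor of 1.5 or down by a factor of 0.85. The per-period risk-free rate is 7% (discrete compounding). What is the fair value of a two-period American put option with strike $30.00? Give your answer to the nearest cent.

Risk-neutral probability p = (1 + 0.07 − 0.85)/(1.5 − 0.85) = 0.2200/0.6500 = 0.3385
Terminal stock prices: S_uu = 56.25, S_ud = 31.88, S_dd = 18.06
Terminal payoffs (K − S): max(-26.25, 0) = 0, max(-1.875, 0) = 0, max(11.94, 0) = 11.94
Node u (S = 37.5): continuation = 1/1.07·[0.3385·0.0000 + 0.6615·0.0000] = 0.0000; exercise value = 0.0000 ≤ continuation, so V_u = 0.0000
Node d (S = 21.25): continuation = 1/1.07·[0.3385·0.0000 + 0.6615·11.9375] = 7.3805; exercise value = 8.7500 > continuation, so V_d = 8.7500 (exercise)
Node 0 (S = 25): continuation = 1/1.07·[0.3385·0.0000 + 0.6615·8.7500] = 5.4098; exercise value = 5.0000 ≤ continuation, so V_0 = 5.4098

$5.41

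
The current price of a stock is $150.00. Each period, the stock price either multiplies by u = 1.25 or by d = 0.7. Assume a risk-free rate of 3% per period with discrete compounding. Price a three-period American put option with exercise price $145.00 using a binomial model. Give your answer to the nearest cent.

$20.20

Risk-neutral probability p = (1 + 0.03 − 0.7)/(1.25 − 0.7) = 0.3300/0.5500 = 0.6000
Terminal stock prices: S_uuu = 293, S_uud = 164.1, S_udd = 91.87, S_ddd = 51.45
Terminal payoffs (K − S): max(-148, 0) = 0, max(-19.06, 0) = 0, max(53.13, 0) = 53.13, max(93.55, 0) = 93.55
Node uu (S = 234.4): continuation = 1/1.03·[0.6000·0.0000 + 0.4000·0.0000] = 0.0000; exercise value = 0.0000 ≤ continuation, so V_uu = 0.0000
Node ud (S = 131.2): continuation = 1/1.03·[0.6000·0.0000 + 0.4000·53.1250] = 20.6311; exercise value = 13.7500 ≤ continuation, so V_ud = 20.6311
Node dd (S = 73.5): continuation = 1/1.03·[0.6000·53.1250 + 0.4000·93.5500] = 67.2767; exercise value = 71.5000 > continuation, so V_dd = 71.5000 (exercise)
Node u (S = 187.5): continuation = 1/1.03·[0.6000·0.0000 + 0.4000·20.6311] = 8.0121; exercise value = 0.0000 ≤ continuation, so V_u = 8.0121
Node d (S = 105): continuation = 1/1.03·[0.6000·20.6311 + 0.4000·71.5000] = 39.7851; exercise value = 40.0000 > continuation, so V_d = 40.0000 (exercise)
Node 0 (S = 150): continuation = 1/1.03·[0.6000·8.0121 + 0.4000·40.0000] = 20.2012; exercise value = 0.0000 ≤ continuation, so V_0 = 20.2012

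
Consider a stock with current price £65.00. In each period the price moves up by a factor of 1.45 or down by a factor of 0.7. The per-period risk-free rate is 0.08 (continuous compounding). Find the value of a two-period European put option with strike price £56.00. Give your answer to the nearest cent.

£4.92

Risk-neutral probability p = (e^0.08 − 0.7)/(1.45 − 0.7) = 0.3833/0.7500 = 0.5110
Terminal stock prices: S_uu = 136.7, S_ud = 65.97, S_dd = 31.85
Terminal payoffs (K − S): max(-80.66, 0) = 0, max(-9.975, 0) = 0, max(24.15, 0) = 24.15
Node u (S = 94.25): V_u = e^(−0.08)·[0.5110·0.0000 + 0.4890·0.0000] = 0.0000
Node d (S = 45.5): V_d = e^(−0.08)·[0.5110·0.0000 + 0.4890·24.1500] = 10.9003
Node 0 (S = 65): V_0 = e^(−0.08)·[0.5110·0.0000 + 0.4890·10.9003] = 4.9199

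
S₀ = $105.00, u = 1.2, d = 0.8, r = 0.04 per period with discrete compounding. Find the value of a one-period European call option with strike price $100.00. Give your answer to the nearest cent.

Risk-neutral probability p = (1 + 0.04 − 0.8)/(1.2 − 0.8) = 0.2400/0.4000 = 0.6000
Terminal stock prices: S_u = 126, S_d = 84
Terminal payoffs (S − K): max(26, 0) = 26, max(-16, 0) = 0
Node 0 (S = 105): V_0 = 1/1.04·[0.6000·26.0000 + 0.4000·0.0000] = 15.0000

$15.00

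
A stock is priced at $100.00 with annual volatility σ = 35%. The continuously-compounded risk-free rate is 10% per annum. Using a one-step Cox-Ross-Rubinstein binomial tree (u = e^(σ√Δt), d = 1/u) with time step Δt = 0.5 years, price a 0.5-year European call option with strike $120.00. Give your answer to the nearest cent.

CRR parameters: u = e^(σ√Δt) = e^(0.35·√0.5) = 1.2808, d = 1/u = 0.7808
Per-period rate: rΔt = 0.1·0.5 = 0.05, so R = e^0.05 = 1.0513
Risk-neutral probability p = (e^0.05 − 0.7808)/(1.2808 − 0.7808) = 0.2705/0.5000 = 0.5410
Terminal stock prices: S_u = 128.1, S_d = 78.08
Terminal payoffs (S − K): max(8.08, 0) = 8.08, max(-41.92, 0) = 0
Node 0 (S = 100): V_0 = e^(−0.05)·[0.5410·8.0803 + 0.4590·0.0000] = 4.1581

$4.16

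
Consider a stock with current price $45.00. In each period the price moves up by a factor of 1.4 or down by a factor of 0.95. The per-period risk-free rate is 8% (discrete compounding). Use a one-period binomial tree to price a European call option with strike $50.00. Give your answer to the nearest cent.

$3.48

Risk-neutral probability p = (1 + 0.08 − 0.95)/(1.4 − 0.95) = 0.1300/0.4500 = 0.2889
Terminal stock prices: S_u = 63, S_d = 42.75
Terminal payoffs (S − K): max(13, 0) = 13, max(-7.25, 0) = 0
Node 0 (S = 45): V_0 = 1/1.08·[0.2889·13.0000 + 0.7111·0.0000] = 3.4774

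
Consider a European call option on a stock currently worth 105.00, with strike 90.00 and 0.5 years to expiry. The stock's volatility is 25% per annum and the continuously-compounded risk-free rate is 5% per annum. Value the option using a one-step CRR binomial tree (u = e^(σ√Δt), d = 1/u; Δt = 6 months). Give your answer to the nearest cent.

CRR parameters: u = e^(σ√Δt) = e^(0.25·√0.5) = 1.1934, d = 1/u = 0.8380
Per-period rate: rΔt = 0.05·0.5 = 0.025, so R = e^0.025 = 1.0253
Risk-neutral probability p = (e^0.025 − 0.8380)/(1.1934 − 0.8380) = 0.1873/0.3554 = 0.5272
Terminal stock prices: S_u = 125.3, S_d = 87.99
Terminal payoffs (S − K): max(35.3, 0) = 35.3, max(-2.013, 0) = 0
Node 0 (S = 105): V_0 = e^(−0.025)·[0.5272·35.3033 + 0.4728·0.0000] = 18.1507

18.15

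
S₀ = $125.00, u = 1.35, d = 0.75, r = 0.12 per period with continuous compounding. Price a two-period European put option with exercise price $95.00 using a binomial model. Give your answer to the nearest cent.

$2.67

Risk-neutral probability p = (e^0.12 − 0.75)/(1.35 − 0.75) = 0.3775/0.6000 = 0.6292
Terminal stock prices: S_uu = 227.8, S_ud = 126.6, S_dd = 70.31
Terminal payoffs (K − S): max(-132.8, 0) = 0, max(-31.56, 0) = 0, max(24.69, 0) = 24.69
Node u (S = 168.8): V_u = e^(−0.12)·[0.6292·0.0000 + 0.3708·0.0000] = 0.0000
Node d (S = 93.75): V_d = e^(−0.12)·[0.6292·0.0000 + 0.3708·24.6875] = 8.1198
Node 0 (S = 125): V_0 = e^(−0.12)·[0.6292·0.0000 + 0.3708·8.1198] = 2.6706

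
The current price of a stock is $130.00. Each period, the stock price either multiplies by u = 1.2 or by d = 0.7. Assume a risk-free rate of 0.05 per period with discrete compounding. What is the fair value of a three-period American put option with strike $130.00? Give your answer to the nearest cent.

Risk-neutral probability p = (1 + 0.05 − 0.7)/(1.2 − 0.7) = 0.3500/0.5000 = 0.7000
Terminal stock prices: S_uuu = 224.6, S_uud = 131, S_udd = 76.44, S_ddd = 44.59
Terminal payoffs (K − S): max(-94.64, 0) = 0, max(-1.04, 0) = 0, max(53.56, 0) = 53.56, max(85.41, 0) = 85.41
Node uu (S = 187.2): continuation = 1/1.05·[0.7000·0.0000 + 0.3000·0.0000] = 0.0000; exercise value = 0.0000 ≤ continuation, so V_uu = 0.0000
Node ud (S = 109.2): continuation = 1/1.05·[0.7000·0.0000 + 0.3000·53.5600] = 15.3029; exercise value = 20.8000 > continuation, so V_ud = 20.8000 (exercise)
Node dd (S = 63.7): continuation = 1/1.05·[0.7000·53.5600 + 0.3000·85.4100] = 60.1095; exercise value = 66.3000 > continuation, so V_dd = 66.3000 (exercise)
Node u (S = 156): continuation = 1/1.05·[0.7000·0.0000 + 0.3000·20.8000] = 5.9429; exercise value = 0.0000 ≤ continuation, so V_u = 5.9429
Node d (S = 91): continuation = 1/1.05·[0.7000·20.8000 + 0.3000·66.3000] = 32.8095; exercise value = 39.0000 > continuation, so V_d = 39.0000 (exercise)
Node 0 (S = 130): continuation = 1/1.05·[0.7000·5.9429 + 0.3000·39.0000] = 15.1048; exercise value = 0.0000 ≤ continuation, so V_0 = 15.1048

$15.10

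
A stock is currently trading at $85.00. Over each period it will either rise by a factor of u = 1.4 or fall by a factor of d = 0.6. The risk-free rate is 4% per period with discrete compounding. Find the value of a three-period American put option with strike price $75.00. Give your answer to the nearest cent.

Risk-neutral probability p = (1 + 0.04 − 0.6)/(1.4 − 0.6) = 0.4400/0.8000 = 0.5500
Terminal stock prices: S_uuu = 233.2, S_uud = 99.96, S_udd = 42.84, S_ddd = 18.36
Terminal payoffs (K − S): max(-158.2, 0) = 0, max(-24.96, 0) = 0, max(32.16, 0) = 32.16, max(56.64, 0) = 56.64
Node uu (S = 166.6): continuation = 1/1.04·[0.5500·0.0000 + 0.4500·0.0000] = 0.0000; exercise value = 0.0000 ≤ continuation, so V_uu = 0.0000
Node ud (S = 71.4): continuation = 1/1.04·[0.5500·0.0000 + 0.4500·32.1600] = 13.9154; exercise value = 3.6000 ≤ continuation, so V_ud = 13.9154
Node dd (S = 30.6): continuation = 1/1.04·[0.5500·32.1600 + 0.4500·56.6400] = 41.5154; exercise value = 44.4000 > continuation, so V_dd = 44.4000 (exercise)
Node u (S = 119): continuation = 1/1.04·[0.5500·0.0000 + 0.4500·13.9154] = 6.0211; exercise value = 0.0000 ≤ continuation, so V_u = 6.0211
Node d (S = 51): continuation = 1/1.04·[0.5500·13.9154 + 0.4500·44.4000] = 26.5706; exercise value = 24.0000 ≤ continuation, so V_d = 26.5706
Node 0 (S = 85): continuation = 1/1.04·[0.5500·6.0211 + 0.4500·26.5706] = 14.6811; exercise value = 0.0000 ≤ continuation, so V_0 = 14.6811

$14.68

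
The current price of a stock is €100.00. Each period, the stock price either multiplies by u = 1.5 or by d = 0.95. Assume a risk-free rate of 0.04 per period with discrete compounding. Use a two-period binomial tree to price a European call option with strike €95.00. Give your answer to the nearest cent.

€15.24

Risk-neutral probability p = (1 + 0.04 − 0.95)/(1.5 − 0.95) = 0.0900/0.5500 = 0.1636
Terminal stock prices: S_uu = 225, S_ud = 142.5, S_dd = 90.25
Terminal payoffs (S − K): max(130, 0) = 130, max(47.5, 0) = 47.5, max(-4.75, 0) = 0
Node u (S = 150): V_u = 1/1.04·[0.1636·130.0000 + 0.8364·47.5000] = 58.6538
Node d (S = 95): V_d = 1/1.04·[0.1636·47.5000 + 0.8364·0.0000] = 7.4738
Node 0 (S = 100): V_0 = 1/1.04·[0.1636·58.6538 + 0.8364·7.4738] = 15.2391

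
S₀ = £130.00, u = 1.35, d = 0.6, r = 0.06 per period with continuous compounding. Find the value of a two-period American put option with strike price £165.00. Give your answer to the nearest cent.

Risk-neutral probability p = (e^0.06 − 0.6)/(1.35 − 0.6) = 0.4618/0.7500 = 0.6158
Terminal stock prices: S_uu = 236.9, S_ud = 105.3, S_dd = 46.8
Terminal payoffs (K − S): max(-71.93, 0) = 0, max(59.7, 0) = 59.7, max(118.2, 0) = 118.2
Node u (S = 175.5): continuation = e^(−0.06)·[0.6158·0.0000 + 0.3842·59.7000] = 21.6020; exercise value = 0.0000 ≤ continuation, so V_u = 21.6020
Node d (S = 78): continuation = e^(−0.06)·[0.6158·59.7000 + 0.3842·118.2000] = 77.3911; exercise value = 87.0000 > continuation, so V_d = 87.0000 (exercise)
Node 0 (S = 130): continuation = e^(−0.06)·[0.6158·21.6020 + 0.3842·87.0000] = 44.0078; exercise value = 35.0000 ≤ continuation, so V_0 = 44.0078

£44.01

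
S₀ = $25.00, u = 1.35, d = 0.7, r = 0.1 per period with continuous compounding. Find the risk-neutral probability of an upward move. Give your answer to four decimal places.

Risk-neutral probability p = (e^0.1 − 0.7)/(1.35 − 0.7) = 0.4052/0.6500 = 0.6233

p = 0.6233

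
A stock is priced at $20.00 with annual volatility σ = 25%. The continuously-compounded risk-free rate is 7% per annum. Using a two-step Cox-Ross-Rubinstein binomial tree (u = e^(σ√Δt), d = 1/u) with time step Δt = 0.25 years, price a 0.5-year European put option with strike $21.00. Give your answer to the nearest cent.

CRR parameters: u = e^(σ√Δt) = e^(0.25·√0.25) = 1.1331, d = 1/u = 0.8825
Per-period rate: rΔt = 0.07·0.25 = 0.0175, so R = e^0.0175 = 1.0177
Risk-neutral probability p = (e^0.0175 − 0.8825)/(1.1331 − 0.8825) = 0.1352/0.2507 = 0.5392
Terminal stock prices: S_uu = 25.68, S_ud = 20, S_dd = 15.58
Terminal payoffs (K − S): max(-4.681, 0) = 0, max(1, 0) = 1, max(5.424, 0) = 5.424
Node u (S = 22.66): V_u = e^(−0.0175)·[0.5392·0.0000 + 0.4608·1.0000] = 0.4528
Node d (S = 17.65): V_d = e^(−0.0175)·[0.5392·1.0000 + 0.4608·5.4240] = 2.9858
Node 0 (S = 20): V_0 = e^(−0.0175)·[0.5392·0.4528 + 0.4608·2.9858] = 1.5918

$1.59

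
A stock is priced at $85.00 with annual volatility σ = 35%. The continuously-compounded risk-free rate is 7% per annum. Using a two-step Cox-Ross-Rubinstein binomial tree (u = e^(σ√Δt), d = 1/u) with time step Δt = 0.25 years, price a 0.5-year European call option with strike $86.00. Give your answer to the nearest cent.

CRR parameters: u = e^(σ√Δt) = e^(0.35·√0.25) = 1.1912, d = 1/u = 0.8395
Per-period rate: rΔt = 0.07·0.25 = 0.0175, so R = e^0.0175 = 1.0177
Risk-neutral probability p = (e^0.0175 − 0.8395)/(1.1912 − 0.8395) = 0.1782/0.3518 = 0.5065
Terminal stock prices: S_uu = 120.6, S_ud = 85, S_dd = 59.9
Terminal payoffs (S − K): max(34.62, 0) = 34.62, max(-1, 0) = 0, max(-26.1, 0) = 0
Node u (S = 101.3): V_u = e^(−0.0175)·[0.5065·34.6207 + 0.4935·0.0000] = 17.2327
Node d (S = 71.35): V_d = e^(−0.0175)·[0.5065·0.0000 + 0.4935·0.0000] = 0.0000
Node 0 (S = 85): V_0 = e^(−0.0175)·[0.5065·17.2327 + 0.4935·0.0000] = 8.5777

$8.58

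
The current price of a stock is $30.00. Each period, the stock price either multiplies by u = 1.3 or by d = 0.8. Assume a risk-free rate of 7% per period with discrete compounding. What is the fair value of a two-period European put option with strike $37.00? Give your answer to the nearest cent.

Risk-neutral probability p = (1 + 0.07 − 0.8)/(1.3 − 0.8) = 0.2700/0.5000 = 0.5400
Terminal stock prices: S_uu = 50.7, S_ud = 31.2, S_dd = 19.2
Terminal payoffs (K − S): max(-13.7, 0) = 0, max(5.8, 0) = 5.8, max(17.8, 0) = 17.8
Node u (S = 39): V_u = 1/1.07·[0.5400·0.0000 + 0.4600·5.8000] = 2.4935
Node d (S = 24): V_d = 1/1.07·[0.5400·5.8000 + 0.4600·17.8000] = 10.5794
Node 0 (S = 30): V_0 = 1/1.07·[0.5400·2.4935 + 0.4600·10.5794] = 5.8066

$5.81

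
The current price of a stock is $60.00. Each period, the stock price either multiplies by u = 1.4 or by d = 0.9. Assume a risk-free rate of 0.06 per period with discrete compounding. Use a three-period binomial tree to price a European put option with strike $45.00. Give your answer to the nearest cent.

$0.33

Risk-neutral probability p = (1 + 0.06 − 0.9)/(1.4 − 0.9) = 0.1600/0.5000 = 0.3200
Terminal stock prices: S_uuu = 164.6, S_uud = 105.8, S_udd = 68.04, S_ddd = 43.74
Terminal payoffs (K − S): max(-119.6, 0) = 0, max(-60.84, 0) = 0, max(-23.04, 0) = 0, max(1.26, 0) = 1.26
Node uu (S = 117.6): V_uu = 1/1.06·[0.3200·0.0000 + 0.6800·0.0000] = 0.0000
Node ud (S = 75.6): V_ud = 1/1.06·[0.3200·0.0000 + 0.6800·0.0000] = 0.0000
Node dd (S = 48.6): V_dd = 1/1.06·[0.3200·0.0000 + 0.6800·1.2600] = 0.8083
Node u (S = 84): V_u = 1/1.06·[0.3200·0.0000 + 0.6800·0.0000] = 0.0000
Node d (S = 54): V_d = 1/1.06·[0.3200·0.0000 + 0.6800·0.8083] = 0.5185
Node 0 (S = 60): V_0 = 1/1.06·[0.3200·0.0000 + 0.6800·0.5185] = 0.3326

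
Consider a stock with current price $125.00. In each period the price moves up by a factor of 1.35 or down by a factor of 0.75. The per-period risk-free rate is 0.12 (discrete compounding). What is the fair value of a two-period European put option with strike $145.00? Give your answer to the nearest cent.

$15.70

Risk-neutral probability p = (1 + 0.12 − 0.75)/(1.35 − 0.75) = 0.3700/0.6000 = 0.6167
Terminal stock prices: S_uu = 227.8, S_ud = 126.6, S_dd = 70.31
Terminal payoffs (K − S): max(-82.81, 0) = 0, max(18.44, 0) = 18.44, max(74.69, 0) = 74.69
Node u (S = 168.8): V_u = 1/1.12·[0.6167·0.0000 + 0.3833·18.4375] = 6.3105
Node d (S = 93.75): V_d = 1/1.12·[0.6167·18.4375 + 0.3833·74.6875] = 35.7143
Node 0 (S = 125): V_0 = 1/1.12·[0.6167·6.3105 + 0.3833·35.7143] = 15.6981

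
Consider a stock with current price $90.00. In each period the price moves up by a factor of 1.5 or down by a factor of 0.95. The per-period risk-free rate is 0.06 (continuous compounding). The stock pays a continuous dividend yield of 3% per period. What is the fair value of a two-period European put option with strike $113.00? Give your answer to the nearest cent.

Per-period risk-free factor R = e^0.06 = 1.0618; dividend-adjusted growth = e^(0.06−0.03) = 1.0305.
Risk-neutral probability p = (1.0305 − 0.95)/(1.5 − 0.95) = 0.0805/0.5500 = 0.1463
Terminal stock prices: S_uu = 202.5, S_ud = 128.2, S_dd = 81.22
Terminal payoffs (K − S): max(-89.5, 0) = 0, max(-15.25, 0) = 0, max(31.78, 0) = 31.78
Node u (S = 135): V_u = e^(−0.06)·[0.1463·0.0000 + 0.8537·0.0000] = 0.0000
Node d (S = 85.5): V_d = e^(−0.06)·[0.1463·0.0000 + 0.8537·31.7750] = 25.5472
Node 0 (S = 90): V_0 = e^(−0.06)·[0.1463·0.0000 + 0.8537·25.5472] = 20.5400

$20.54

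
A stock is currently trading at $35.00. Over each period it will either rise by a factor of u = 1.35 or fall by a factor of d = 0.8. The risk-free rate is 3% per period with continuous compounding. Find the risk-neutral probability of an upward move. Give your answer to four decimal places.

Risk-neutral probability p = (e^0.03 − 0.8)/(1.35 − 0.8) = 0.2305/0.5500 = 0.4190

p = 0.4190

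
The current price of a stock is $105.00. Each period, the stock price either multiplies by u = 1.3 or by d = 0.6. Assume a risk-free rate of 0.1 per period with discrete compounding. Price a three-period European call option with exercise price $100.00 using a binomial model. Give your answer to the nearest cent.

$37.91

Risk-neutral probability p = (1 + 0.1 − 0.6)/(1.3 − 0.6) = 0.5000/0.7000 = 0.7143
Terminal stock prices: S_uuu = 230.7, S_uud = 106.5, S_udd = 49.14, S_ddd = 22.68
Terminal payoffs (S − K): max(130.7, 0) = 130.7, max(6.47, 0) = 6.47, max(-50.86, 0) = 0, max(-77.32, 0) = 0
Node uu (S = 177.5): V_uu = 1/1.1·[0.7143·130.6850 + 0.2857·6.4700] = 86.5409
Node ud (S = 81.9): V_ud = 1/1.1·[0.7143·6.4700 + 0.2857·0.0000] = 4.2013
Node dd (S = 37.8): V_dd = 1/1.1·[0.7143·0.0000 + 0.2857·0.0000] = 0.0000
Node u (S = 136.5): V_u = 1/1.1·[0.7143·86.5409 + 0.2857·4.2013] = 57.2866
Node d (S = 63): V_d = 1/1.1·[0.7143·4.2013 + 0.2857·0.0000] = 2.7281
Node 0 (S = 105): V_0 = 1/1.1·[0.7143·57.2866 + 0.2857·2.7281] = 37.9077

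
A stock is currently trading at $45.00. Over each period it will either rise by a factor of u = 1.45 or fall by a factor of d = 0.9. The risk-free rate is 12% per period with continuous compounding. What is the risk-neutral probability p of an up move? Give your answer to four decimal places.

p = 0.4136

Risk-neutral probability p = (e^0.12 − 0.9)/(1.45 − 0.9) = 0.2275/0.5500 = 0.4136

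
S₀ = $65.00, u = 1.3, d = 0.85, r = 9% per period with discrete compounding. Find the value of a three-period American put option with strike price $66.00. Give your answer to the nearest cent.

$5.05

Risk-neutral probability p = (1 + 0.09 − 0.85)/(1.3 − 0.85) = 0.2400/0.4500 = 0.5333
Terminal stock prices: S_uuu = 142.8, S_uud = 93.37, S_udd = 61.05, S_ddd = 39.92
Terminal payoffs (K − S): max(-76.81, 0) = 0, max(-27.37, 0) = 0, max(4.949, 0) = 4.949, max(26.08, 0) = 26.08
Node uu (S = 109.9): continuation = 1/1.09·[0.5333·0.0000 + 0.4667·0.0000] = 0.0000; exercise value = 0.0000 ≤ continuation, so V_uu = 0.0000
Node ud (S = 71.83): continuation = 1/1.09·[0.5333·0.0000 + 0.4667·4.9488] = 2.1187; exercise value = 0.0000 ≤ continuation, so V_ud = 2.1187
Node dd (S = 46.96): continuation = 1/1.09·[0.5333·4.9488 + 0.4667·26.0819] = 13.5880; exercise value = 19.0375 > continuation, so V_dd = 19.0375 (exercise)
Node u (S = 84.5): continuation = 1/1.09·[0.5333·0.0000 + 0.4667·2.1187] = 0.9071; exercise value = 0.0000 ≤ continuation, so V_u = 0.9071
Node d (S = 55.25): continuation = 1/1.09·[0.5333·2.1187 + 0.4667·19.0375] = 9.1873; exercise value = 10.7500 > continuation, so V_d = 10.7500 (exercise)
Node 0 (S = 65): continuation = 1/1.09·[0.5333·0.9071 + 0.4667·10.7500] = 5.0463; exercise value = 1.0000 ≤ continuation, so V_0 = 5.0463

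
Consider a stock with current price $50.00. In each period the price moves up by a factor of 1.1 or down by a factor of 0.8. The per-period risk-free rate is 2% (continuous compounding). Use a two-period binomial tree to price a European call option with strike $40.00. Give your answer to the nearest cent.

$12.11

Risk-neutral probability p = (e^0.02 − 0.8)/(1.1 − 0.8) = 0.2202/0.3000 = 0.7340
Terminal stock prices: S_uu = 60.5, S_ud = 44, S_dd = 32
Terminal payoffs (S − K): max(20.5, 0) = 20.5, max(4, 0) = 4, max(-8, 0) = 0
Node u (S = 55): V_u = e^(−0.02)·[0.7340·20.5000 + 0.2660·4.0000] = 15.7921
Node d (S = 40): V_d = e^(−0.02)·[0.7340·4.0000 + 0.2660·0.0000] = 2.8779
Node 0 (S = 50): V_0 = e^(−0.02)·[0.7340·15.7921 + 0.2660·2.8779] = 12.1123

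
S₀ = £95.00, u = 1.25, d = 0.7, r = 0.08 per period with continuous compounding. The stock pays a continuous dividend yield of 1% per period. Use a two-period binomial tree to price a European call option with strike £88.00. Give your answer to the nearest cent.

Per-period risk-free factor R = e^0.08 = 1.0833; dividend-adjusted growth = e^(0.08−0.01) = 1.0725.
Risk-neutral probability p = (1.0725 − 0.7)/(1.25 − 0.7) = 0.3725/0.5500 = 0.6773
Terminal stock prices: S_uu = 148.4, S_ud = 83.12, S_dd = 46.55
Terminal payoffs (S − K): max(60.44, 0) = 60.44, max(-4.875, 0) = 0, max(-41.45, 0) = 0
Node u (S = 118.8): V_u = e^(−0.08)·[0.6773·60.4375 + 0.3227·0.0000] = 37.7864
Node d (S = 66.5): V_d = e^(−0.08)·[0.6773·0.0000 + 0.3227·0.0000] = 0.0000
Node 0 (S = 95): V_0 = e^(−0.08)·[0.6773·37.7864 + 0.3227·0.0000] = 23.6247

£23.62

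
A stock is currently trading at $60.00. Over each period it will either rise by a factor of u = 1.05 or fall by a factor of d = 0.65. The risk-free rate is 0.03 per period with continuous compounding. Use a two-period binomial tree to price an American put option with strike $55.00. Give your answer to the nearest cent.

$1.37

Risk-neutral probability p = (e^0.03 − 0.65)/(1.05 − 0.65) = 0.3805/0.4000 = 0.9511
Terminal stock prices: S_uu = 66.15, S_ud = 40.95, S_dd = 25.35
Terminal payoffs (K − S): max(-11.15, 0) = 0, max(14.05, 0) = 14.05, max(29.65, 0) = 29.65
Node u (S = 63): continuation = e^(−0.03)·[0.9511·0.0000 + 0.0489·14.0500] = 0.6662; exercise value = 0.0000 ≤ continuation, so V_u = 0.6662
Node d (S = 39): continuation = e^(−0.03)·[0.9511·14.0500 + 0.0489·29.6500] = 14.3745; exercise value = 16.0000 > continuation, so V_d = 16.0000 (exercise)
Node 0 (S = 60): continuation = e^(−0.03)·[0.9511·0.6662 + 0.0489·16.0000] = 1.3737; exercise value = 0.0000 ≤ continuation, so V_0 = 1.3737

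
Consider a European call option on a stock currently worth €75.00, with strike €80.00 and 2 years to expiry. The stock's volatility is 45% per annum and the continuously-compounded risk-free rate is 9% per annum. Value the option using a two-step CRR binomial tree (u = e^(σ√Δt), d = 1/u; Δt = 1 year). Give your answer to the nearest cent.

€21.00

CRR parameters: u = e^(σ√Δt) = e^(0.45·√1) = 1.5683, d = 1/u = 0.6376
Per-period rate: rΔt = 0.09·1 = 0.09, so R = e^0.09 = 1.0942
Risk-neutral probability p = (e^0.09 − 0.6376)/(1.5683 − 0.6376) = 0.4565/0.9307 = 0.4905
Terminal stock prices: S_uu = 184.5, S_ud = 75, S_dd = 30.49
Terminal payoffs (S − K): max(104.5, 0) = 104.5, max(-5, 0) = 0, max(-49.51, 0) = 0
Node u (S = 117.6): V_u = e^(−0.09)·[0.4905·104.4702 + 0.5095·0.0000] = 46.8369
Node d (S = 47.82): V_d = e^(−0.09)·[0.4905·0.0000 + 0.5095·0.0000] = 0.0000
Node 0 (S = 75): V_0 = e^(−0.09)·[0.4905·46.8369 + 0.5095·0.0000] = 20.9983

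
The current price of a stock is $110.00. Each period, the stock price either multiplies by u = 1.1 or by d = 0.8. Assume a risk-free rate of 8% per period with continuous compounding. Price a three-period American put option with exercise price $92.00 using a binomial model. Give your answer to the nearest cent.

Risk-neutral probability p = (e^0.08 − 0.8)/(1.1 − 0.8) = 0.2833/0.3000 = 0.9443
Terminal stock prices: S_uuu = 146.4, S_uud = 106.5, S_udd = 77.44, S_ddd = 56.32
Terminal payoffs (K − S): max(-54.41, 0) = 0, max(-14.48, 0) = 0, max(14.56, 0) = 14.56, max(35.68, 0) = 35.68
Node uu (S = 133.1): continuation = e^(−0.08)·[0.9443·0.0000 + 0.0557·0.0000] = 0.0000; exercise value = 0.0000 ≤ continuation, so V_uu = 0.0000
Node ud (S = 96.8): continuation = e^(−0.08)·[0.9443·0.0000 + 0.0557·14.5600] = 0.7488; exercise value = 0.0000 ≤ continuation, so V_ud = 0.7488
Node dd (S = 70.4): continuation = e^(−0.08)·[0.9443·14.5600 + 0.0557·35.6800] = 14.5267; exercise value = 21.6000 > continuation, so V_dd = 21.6000 (exercise)
Node u (S = 121): continuation = e^(−0.08)·[0.9443·0.0000 + 0.0557·0.7488] = 0.0385; exercise value = 0.0000 ≤ continuation, so V_u = 0.0385
Node d (S = 88): continuation = e^(−0.08)·[0.9443·0.7488 + 0.0557·21.6000] = 1.7635; exercise value = 4.0000 > continuation, so V_d = 4.0000 (exercise)
Node 0 (S = 110): continuation = e^(−0.08)·[0.9443·0.0385 + 0.0557·4.0000] = 0.2393; exercise value = 0.0000 ≤ continuation, so V_0 = 0.2393

$0.24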